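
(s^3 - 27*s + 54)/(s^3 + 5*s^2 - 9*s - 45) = (s^2 + 3*s - 18)/(s^2 + 8*s + 15)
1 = 1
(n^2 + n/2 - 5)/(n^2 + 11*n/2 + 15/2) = (n - 2)/(n + 3)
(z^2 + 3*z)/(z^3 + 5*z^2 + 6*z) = 1/(z + 2)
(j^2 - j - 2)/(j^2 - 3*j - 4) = (j - 2)/(j - 4)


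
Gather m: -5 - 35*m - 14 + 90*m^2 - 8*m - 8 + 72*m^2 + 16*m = 162*m^2 - 27*m - 27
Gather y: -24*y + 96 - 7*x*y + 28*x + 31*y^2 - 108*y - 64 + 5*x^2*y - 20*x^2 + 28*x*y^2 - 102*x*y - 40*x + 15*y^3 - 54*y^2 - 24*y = -20*x^2 - 12*x + 15*y^3 + y^2*(28*x - 23) + y*(5*x^2 - 109*x - 156) + 32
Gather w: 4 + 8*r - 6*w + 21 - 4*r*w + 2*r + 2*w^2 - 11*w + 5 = 10*r + 2*w^2 + w*(-4*r - 17) + 30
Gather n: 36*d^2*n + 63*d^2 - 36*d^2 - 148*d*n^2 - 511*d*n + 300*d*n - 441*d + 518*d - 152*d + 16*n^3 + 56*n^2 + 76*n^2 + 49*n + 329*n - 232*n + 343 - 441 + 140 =27*d^2 - 75*d + 16*n^3 + n^2*(132 - 148*d) + n*(36*d^2 - 211*d + 146) + 42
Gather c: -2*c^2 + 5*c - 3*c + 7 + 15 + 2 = -2*c^2 + 2*c + 24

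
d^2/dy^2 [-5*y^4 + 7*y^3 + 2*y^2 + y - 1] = -60*y^2 + 42*y + 4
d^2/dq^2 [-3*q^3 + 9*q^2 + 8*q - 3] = 18 - 18*q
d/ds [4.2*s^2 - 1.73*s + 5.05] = 8.4*s - 1.73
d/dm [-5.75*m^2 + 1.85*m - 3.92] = 1.85 - 11.5*m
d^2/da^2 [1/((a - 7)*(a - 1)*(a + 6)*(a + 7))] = 2*(10*a^6 + 75*a^5 - 345*a^4 - 2690*a^3 + 3636*a^2 + 36015*a + 76195)/(a^12 + 15*a^11 - 90*a^10 - 2260*a^9 - 1518*a^8 + 116670*a^7 + 342980*a^6 - 2240280*a^5 - 9137667*a^4 + 10360315*a^3 + 38680110*a^2 - 63530460*a + 25412184)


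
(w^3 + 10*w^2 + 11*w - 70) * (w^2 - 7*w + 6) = w^5 + 3*w^4 - 53*w^3 - 87*w^2 + 556*w - 420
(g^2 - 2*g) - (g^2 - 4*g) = 2*g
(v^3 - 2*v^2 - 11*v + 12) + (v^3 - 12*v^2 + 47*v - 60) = 2*v^3 - 14*v^2 + 36*v - 48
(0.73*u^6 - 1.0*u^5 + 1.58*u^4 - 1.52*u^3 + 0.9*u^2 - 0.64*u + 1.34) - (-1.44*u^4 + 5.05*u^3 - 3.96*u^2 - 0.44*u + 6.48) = 0.73*u^6 - 1.0*u^5 + 3.02*u^4 - 6.57*u^3 + 4.86*u^2 - 0.2*u - 5.14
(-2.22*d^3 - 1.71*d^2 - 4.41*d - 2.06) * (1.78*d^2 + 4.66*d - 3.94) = -3.9516*d^5 - 13.389*d^4 - 7.0716*d^3 - 17.48*d^2 + 7.7758*d + 8.1164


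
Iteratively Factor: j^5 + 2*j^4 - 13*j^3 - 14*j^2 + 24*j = (j - 3)*(j^4 + 5*j^3 + 2*j^2 - 8*j) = (j - 3)*(j + 2)*(j^3 + 3*j^2 - 4*j) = j*(j - 3)*(j + 2)*(j^2 + 3*j - 4) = j*(j - 3)*(j - 1)*(j + 2)*(j + 4)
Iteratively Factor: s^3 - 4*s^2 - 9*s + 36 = (s - 3)*(s^2 - s - 12) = (s - 4)*(s - 3)*(s + 3)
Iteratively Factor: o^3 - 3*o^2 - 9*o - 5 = (o + 1)*(o^2 - 4*o - 5) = (o - 5)*(o + 1)*(o + 1)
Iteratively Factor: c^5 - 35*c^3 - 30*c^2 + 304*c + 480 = (c - 5)*(c^4 + 5*c^3 - 10*c^2 - 80*c - 96) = (c - 5)*(c + 3)*(c^3 + 2*c^2 - 16*c - 32) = (c - 5)*(c + 2)*(c + 3)*(c^2 - 16) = (c - 5)*(c + 2)*(c + 3)*(c + 4)*(c - 4)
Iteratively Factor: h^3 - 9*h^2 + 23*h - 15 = (h - 1)*(h^2 - 8*h + 15) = (h - 3)*(h - 1)*(h - 5)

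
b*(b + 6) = b^2 + 6*b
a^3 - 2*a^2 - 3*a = a*(a - 3)*(a + 1)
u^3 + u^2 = u^2*(u + 1)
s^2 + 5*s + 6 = (s + 2)*(s + 3)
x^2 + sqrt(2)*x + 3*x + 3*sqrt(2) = (x + 3)*(x + sqrt(2))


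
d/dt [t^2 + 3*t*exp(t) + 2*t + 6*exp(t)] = 3*t*exp(t) + 2*t + 9*exp(t) + 2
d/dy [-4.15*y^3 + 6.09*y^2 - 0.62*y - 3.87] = -12.45*y^2 + 12.18*y - 0.62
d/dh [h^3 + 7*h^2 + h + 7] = 3*h^2 + 14*h + 1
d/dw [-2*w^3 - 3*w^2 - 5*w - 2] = -6*w^2 - 6*w - 5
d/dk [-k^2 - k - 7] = -2*k - 1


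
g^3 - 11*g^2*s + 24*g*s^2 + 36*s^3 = (g - 6*s)^2*(g + s)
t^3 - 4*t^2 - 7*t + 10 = (t - 5)*(t - 1)*(t + 2)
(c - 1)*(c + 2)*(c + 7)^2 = c^4 + 15*c^3 + 61*c^2 + 21*c - 98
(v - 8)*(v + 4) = v^2 - 4*v - 32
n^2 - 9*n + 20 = (n - 5)*(n - 4)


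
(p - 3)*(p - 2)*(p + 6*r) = p^3 + 6*p^2*r - 5*p^2 - 30*p*r + 6*p + 36*r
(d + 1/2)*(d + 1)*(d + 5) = d^3 + 13*d^2/2 + 8*d + 5/2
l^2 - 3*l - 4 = (l - 4)*(l + 1)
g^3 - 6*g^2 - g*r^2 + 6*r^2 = (g - 6)*(g - r)*(g + r)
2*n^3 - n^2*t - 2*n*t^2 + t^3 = (-2*n + t)*(-n + t)*(n + t)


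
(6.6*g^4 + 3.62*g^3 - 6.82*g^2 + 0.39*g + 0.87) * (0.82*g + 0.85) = 5.412*g^5 + 8.5784*g^4 - 2.5154*g^3 - 5.4772*g^2 + 1.0449*g + 0.7395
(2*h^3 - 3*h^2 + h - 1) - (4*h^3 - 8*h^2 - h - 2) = -2*h^3 + 5*h^2 + 2*h + 1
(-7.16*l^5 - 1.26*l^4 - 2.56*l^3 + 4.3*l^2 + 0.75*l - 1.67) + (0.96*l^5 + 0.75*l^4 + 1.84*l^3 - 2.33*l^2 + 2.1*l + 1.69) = -6.2*l^5 - 0.51*l^4 - 0.72*l^3 + 1.97*l^2 + 2.85*l + 0.02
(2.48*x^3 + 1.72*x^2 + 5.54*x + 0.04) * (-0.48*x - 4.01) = -1.1904*x^4 - 10.7704*x^3 - 9.5564*x^2 - 22.2346*x - 0.1604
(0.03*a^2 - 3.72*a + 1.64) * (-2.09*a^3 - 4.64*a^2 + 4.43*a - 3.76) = -0.0627*a^5 + 7.6356*a^4 + 13.9661*a^3 - 24.202*a^2 + 21.2524*a - 6.1664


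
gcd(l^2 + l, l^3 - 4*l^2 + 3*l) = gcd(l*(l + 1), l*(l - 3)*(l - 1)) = l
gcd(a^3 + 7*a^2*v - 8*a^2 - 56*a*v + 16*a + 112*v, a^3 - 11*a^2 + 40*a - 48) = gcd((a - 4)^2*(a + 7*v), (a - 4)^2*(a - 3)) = a^2 - 8*a + 16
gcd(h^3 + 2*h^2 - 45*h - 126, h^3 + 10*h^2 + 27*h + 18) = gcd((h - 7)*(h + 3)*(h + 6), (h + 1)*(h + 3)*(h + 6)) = h^2 + 9*h + 18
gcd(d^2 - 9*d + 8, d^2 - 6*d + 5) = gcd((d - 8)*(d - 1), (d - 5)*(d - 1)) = d - 1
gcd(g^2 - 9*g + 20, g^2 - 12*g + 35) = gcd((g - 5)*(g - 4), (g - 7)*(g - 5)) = g - 5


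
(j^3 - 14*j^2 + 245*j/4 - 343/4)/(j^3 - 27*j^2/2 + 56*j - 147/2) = (j - 7/2)/(j - 3)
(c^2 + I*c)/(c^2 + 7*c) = (c + I)/(c + 7)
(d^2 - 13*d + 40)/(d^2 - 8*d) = (d - 5)/d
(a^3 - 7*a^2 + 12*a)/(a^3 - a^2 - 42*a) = (-a^2 + 7*a - 12)/(-a^2 + a + 42)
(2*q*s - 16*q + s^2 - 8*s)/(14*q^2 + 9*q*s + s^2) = (s - 8)/(7*q + s)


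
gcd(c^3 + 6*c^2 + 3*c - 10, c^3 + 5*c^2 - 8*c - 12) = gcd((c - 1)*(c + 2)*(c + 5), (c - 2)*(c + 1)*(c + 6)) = 1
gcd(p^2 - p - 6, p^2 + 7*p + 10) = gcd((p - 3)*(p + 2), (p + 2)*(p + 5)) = p + 2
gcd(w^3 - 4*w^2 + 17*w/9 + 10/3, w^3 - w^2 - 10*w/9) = w^2 - w - 10/9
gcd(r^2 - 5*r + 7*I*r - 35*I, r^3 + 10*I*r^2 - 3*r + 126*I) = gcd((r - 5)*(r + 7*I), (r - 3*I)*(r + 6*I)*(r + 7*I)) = r + 7*I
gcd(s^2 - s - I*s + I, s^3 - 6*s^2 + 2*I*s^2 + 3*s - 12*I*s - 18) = s - I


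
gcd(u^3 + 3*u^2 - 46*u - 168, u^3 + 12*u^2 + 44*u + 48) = u^2 + 10*u + 24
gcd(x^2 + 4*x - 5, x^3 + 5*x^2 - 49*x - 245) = x + 5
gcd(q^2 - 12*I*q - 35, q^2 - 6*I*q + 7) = q - 7*I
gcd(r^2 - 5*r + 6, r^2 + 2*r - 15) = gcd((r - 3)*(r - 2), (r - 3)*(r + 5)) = r - 3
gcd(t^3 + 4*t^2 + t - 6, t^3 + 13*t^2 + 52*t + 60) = t + 2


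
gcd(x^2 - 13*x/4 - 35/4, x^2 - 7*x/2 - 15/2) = x - 5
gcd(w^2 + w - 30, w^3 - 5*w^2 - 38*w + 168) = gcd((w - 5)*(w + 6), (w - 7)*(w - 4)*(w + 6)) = w + 6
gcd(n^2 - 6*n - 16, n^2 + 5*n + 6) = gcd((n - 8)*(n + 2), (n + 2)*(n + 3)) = n + 2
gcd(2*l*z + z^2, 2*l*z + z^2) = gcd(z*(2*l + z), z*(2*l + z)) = 2*l*z + z^2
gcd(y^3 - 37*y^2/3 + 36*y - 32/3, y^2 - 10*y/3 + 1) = y - 1/3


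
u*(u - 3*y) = u^2 - 3*u*y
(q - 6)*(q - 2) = q^2 - 8*q + 12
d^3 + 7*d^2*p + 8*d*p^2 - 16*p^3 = (d - p)*(d + 4*p)^2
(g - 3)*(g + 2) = g^2 - g - 6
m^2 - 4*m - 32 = (m - 8)*(m + 4)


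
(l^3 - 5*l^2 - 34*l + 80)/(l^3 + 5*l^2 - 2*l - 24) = (l^2 - 3*l - 40)/(l^2 + 7*l + 12)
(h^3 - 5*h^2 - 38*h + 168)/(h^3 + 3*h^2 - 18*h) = (h^2 - 11*h + 28)/(h*(h - 3))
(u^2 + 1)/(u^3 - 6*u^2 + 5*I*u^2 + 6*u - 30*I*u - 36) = (u + I)/(u^2 + 6*u*(-1 + I) - 36*I)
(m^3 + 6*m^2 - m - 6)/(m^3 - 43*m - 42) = (m - 1)/(m - 7)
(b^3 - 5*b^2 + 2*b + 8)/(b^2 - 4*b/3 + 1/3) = 3*(b^3 - 5*b^2 + 2*b + 8)/(3*b^2 - 4*b + 1)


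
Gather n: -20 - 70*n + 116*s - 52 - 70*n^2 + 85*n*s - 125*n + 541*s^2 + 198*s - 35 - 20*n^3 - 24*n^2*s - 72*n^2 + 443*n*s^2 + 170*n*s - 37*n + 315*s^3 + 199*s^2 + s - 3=-20*n^3 + n^2*(-24*s - 142) + n*(443*s^2 + 255*s - 232) + 315*s^3 + 740*s^2 + 315*s - 110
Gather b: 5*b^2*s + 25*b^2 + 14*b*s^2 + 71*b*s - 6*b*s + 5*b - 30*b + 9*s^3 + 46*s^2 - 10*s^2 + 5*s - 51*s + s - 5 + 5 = b^2*(5*s + 25) + b*(14*s^2 + 65*s - 25) + 9*s^3 + 36*s^2 - 45*s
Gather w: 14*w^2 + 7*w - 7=14*w^2 + 7*w - 7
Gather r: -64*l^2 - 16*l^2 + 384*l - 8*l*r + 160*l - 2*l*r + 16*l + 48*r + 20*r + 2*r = -80*l^2 + 560*l + r*(70 - 10*l)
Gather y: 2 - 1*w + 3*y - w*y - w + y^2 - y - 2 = -2*w + y^2 + y*(2 - w)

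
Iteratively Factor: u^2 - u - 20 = (u + 4)*(u - 5)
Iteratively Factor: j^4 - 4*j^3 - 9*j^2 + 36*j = (j - 4)*(j^3 - 9*j) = j*(j - 4)*(j^2 - 9) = j*(j - 4)*(j + 3)*(j - 3)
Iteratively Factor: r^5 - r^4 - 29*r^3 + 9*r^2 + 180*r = (r + 4)*(r^4 - 5*r^3 - 9*r^2 + 45*r) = (r - 3)*(r + 4)*(r^3 - 2*r^2 - 15*r) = (r - 3)*(r + 3)*(r + 4)*(r^2 - 5*r) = r*(r - 3)*(r + 3)*(r + 4)*(r - 5)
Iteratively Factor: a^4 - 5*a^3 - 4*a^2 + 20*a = (a - 5)*(a^3 - 4*a) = (a - 5)*(a - 2)*(a^2 + 2*a) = a*(a - 5)*(a - 2)*(a + 2)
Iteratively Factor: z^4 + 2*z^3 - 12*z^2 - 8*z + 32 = (z + 2)*(z^3 - 12*z + 16) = (z - 2)*(z + 2)*(z^2 + 2*z - 8) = (z - 2)*(z + 2)*(z + 4)*(z - 2)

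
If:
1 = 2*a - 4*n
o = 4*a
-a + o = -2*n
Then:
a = 1/8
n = -3/16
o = 1/2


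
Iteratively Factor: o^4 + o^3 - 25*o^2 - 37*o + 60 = (o + 3)*(o^3 - 2*o^2 - 19*o + 20) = (o - 5)*(o + 3)*(o^2 + 3*o - 4) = (o - 5)*(o - 1)*(o + 3)*(o + 4)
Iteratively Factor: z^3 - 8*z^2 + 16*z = (z - 4)*(z^2 - 4*z) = z*(z - 4)*(z - 4)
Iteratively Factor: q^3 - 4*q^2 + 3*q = (q)*(q^2 - 4*q + 3) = q*(q - 1)*(q - 3)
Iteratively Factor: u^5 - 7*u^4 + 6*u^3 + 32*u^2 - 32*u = (u - 4)*(u^4 - 3*u^3 - 6*u^2 + 8*u) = u*(u - 4)*(u^3 - 3*u^2 - 6*u + 8) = u*(u - 4)^2*(u^2 + u - 2) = u*(u - 4)^2*(u - 1)*(u + 2)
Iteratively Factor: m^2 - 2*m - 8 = (m - 4)*(m + 2)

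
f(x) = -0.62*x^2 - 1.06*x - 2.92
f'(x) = -1.24*x - 1.06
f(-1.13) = -2.51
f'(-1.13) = 0.34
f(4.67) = -21.39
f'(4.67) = -6.85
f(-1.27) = -2.57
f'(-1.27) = 0.51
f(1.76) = -6.71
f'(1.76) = -3.24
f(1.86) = -7.04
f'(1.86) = -3.37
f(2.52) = -9.53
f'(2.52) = -4.18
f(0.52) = -3.64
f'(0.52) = -1.70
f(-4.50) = -10.70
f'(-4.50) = 4.52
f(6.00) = -31.60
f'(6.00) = -8.50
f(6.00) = -31.60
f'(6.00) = -8.50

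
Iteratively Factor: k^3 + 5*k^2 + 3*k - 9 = (k - 1)*(k^2 + 6*k + 9) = (k - 1)*(k + 3)*(k + 3)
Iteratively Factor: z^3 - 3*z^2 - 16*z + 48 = (z + 4)*(z^2 - 7*z + 12) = (z - 4)*(z + 4)*(z - 3)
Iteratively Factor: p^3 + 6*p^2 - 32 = (p + 4)*(p^2 + 2*p - 8) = (p - 2)*(p + 4)*(p + 4)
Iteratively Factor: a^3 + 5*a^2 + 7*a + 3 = (a + 3)*(a^2 + 2*a + 1) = (a + 1)*(a + 3)*(a + 1)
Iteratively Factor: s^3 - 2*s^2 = (s)*(s^2 - 2*s) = s^2*(s - 2)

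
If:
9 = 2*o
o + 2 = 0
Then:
No Solution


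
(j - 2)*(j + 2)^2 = j^3 + 2*j^2 - 4*j - 8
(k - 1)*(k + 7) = k^2 + 6*k - 7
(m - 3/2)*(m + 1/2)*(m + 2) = m^3 + m^2 - 11*m/4 - 3/2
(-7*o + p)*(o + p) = -7*o^2 - 6*o*p + p^2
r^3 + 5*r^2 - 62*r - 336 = (r - 8)*(r + 6)*(r + 7)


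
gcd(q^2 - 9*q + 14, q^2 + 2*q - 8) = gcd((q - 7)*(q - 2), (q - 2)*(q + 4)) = q - 2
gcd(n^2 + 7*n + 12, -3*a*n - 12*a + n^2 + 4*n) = n + 4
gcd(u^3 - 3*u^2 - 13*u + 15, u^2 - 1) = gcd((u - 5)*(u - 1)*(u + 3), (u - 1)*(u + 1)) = u - 1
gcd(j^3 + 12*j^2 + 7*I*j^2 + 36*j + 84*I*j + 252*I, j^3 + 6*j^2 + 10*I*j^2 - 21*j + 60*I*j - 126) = j^2 + j*(6 + 7*I) + 42*I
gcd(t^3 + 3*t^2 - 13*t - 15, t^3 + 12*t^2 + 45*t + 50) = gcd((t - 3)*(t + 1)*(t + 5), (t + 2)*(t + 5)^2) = t + 5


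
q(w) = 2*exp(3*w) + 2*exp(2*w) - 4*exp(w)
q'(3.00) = 50151.88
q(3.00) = 16932.68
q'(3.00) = 50151.88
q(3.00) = 16932.68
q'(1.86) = 1729.79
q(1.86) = 586.98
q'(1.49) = 585.14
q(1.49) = 196.34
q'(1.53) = 657.80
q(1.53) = 221.17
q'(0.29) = 16.12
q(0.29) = 3.00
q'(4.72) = 8517493.40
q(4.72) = 2847253.16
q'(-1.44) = -0.64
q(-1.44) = -0.81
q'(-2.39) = -0.33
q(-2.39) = -0.35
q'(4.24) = 2025205.26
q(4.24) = 678094.97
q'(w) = 6*exp(3*w) + 4*exp(2*w) - 4*exp(w)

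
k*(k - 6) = k^2 - 6*k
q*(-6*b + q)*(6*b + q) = -36*b^2*q + q^3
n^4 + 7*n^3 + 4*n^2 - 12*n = n*(n - 1)*(n + 2)*(n + 6)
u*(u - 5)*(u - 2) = u^3 - 7*u^2 + 10*u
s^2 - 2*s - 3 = (s - 3)*(s + 1)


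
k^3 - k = k*(k - 1)*(k + 1)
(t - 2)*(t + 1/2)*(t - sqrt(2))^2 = t^4 - 2*sqrt(2)*t^3 - 3*t^3/2 + t^2 + 3*sqrt(2)*t^2 - 3*t + 2*sqrt(2)*t - 2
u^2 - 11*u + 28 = (u - 7)*(u - 4)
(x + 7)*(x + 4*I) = x^2 + 7*x + 4*I*x + 28*I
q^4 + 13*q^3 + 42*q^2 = q^2*(q + 6)*(q + 7)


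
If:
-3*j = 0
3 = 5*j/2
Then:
No Solution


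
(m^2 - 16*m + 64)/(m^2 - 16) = (m^2 - 16*m + 64)/(m^2 - 16)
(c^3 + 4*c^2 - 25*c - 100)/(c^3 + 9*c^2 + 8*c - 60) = (c^2 - c - 20)/(c^2 + 4*c - 12)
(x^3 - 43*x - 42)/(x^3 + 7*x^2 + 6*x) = (x - 7)/x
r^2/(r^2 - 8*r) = r/(r - 8)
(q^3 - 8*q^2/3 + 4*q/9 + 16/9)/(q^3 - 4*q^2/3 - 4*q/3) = (q - 4/3)/q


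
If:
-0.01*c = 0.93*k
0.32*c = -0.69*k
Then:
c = 0.00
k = 0.00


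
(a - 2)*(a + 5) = a^2 + 3*a - 10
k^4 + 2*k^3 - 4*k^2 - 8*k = k*(k - 2)*(k + 2)^2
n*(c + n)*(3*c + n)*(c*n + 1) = 3*c^3*n^2 + 4*c^2*n^3 + 3*c^2*n + c*n^4 + 4*c*n^2 + n^3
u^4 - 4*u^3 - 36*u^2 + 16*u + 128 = (u - 8)*(u - 2)*(u + 2)*(u + 4)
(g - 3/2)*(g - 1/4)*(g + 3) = g^3 + 5*g^2/4 - 39*g/8 + 9/8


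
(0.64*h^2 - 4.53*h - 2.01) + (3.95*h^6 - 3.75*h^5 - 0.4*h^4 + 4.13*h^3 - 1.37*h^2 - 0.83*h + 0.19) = 3.95*h^6 - 3.75*h^5 - 0.4*h^4 + 4.13*h^3 - 0.73*h^2 - 5.36*h - 1.82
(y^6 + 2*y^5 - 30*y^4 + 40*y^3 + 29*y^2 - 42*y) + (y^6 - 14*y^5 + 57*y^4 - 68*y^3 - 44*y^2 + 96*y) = 2*y^6 - 12*y^5 + 27*y^4 - 28*y^3 - 15*y^2 + 54*y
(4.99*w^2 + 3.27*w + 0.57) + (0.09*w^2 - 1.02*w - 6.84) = 5.08*w^2 + 2.25*w - 6.27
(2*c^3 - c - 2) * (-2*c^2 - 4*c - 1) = -4*c^5 - 8*c^4 + 8*c^2 + 9*c + 2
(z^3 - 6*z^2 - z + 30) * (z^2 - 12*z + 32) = z^5 - 18*z^4 + 103*z^3 - 150*z^2 - 392*z + 960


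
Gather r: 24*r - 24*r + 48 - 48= 0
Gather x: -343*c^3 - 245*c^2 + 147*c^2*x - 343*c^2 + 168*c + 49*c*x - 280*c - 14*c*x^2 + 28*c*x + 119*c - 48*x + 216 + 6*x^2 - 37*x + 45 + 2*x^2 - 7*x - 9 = -343*c^3 - 588*c^2 + 7*c + x^2*(8 - 14*c) + x*(147*c^2 + 77*c - 92) + 252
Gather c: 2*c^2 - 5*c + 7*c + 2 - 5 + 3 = 2*c^2 + 2*c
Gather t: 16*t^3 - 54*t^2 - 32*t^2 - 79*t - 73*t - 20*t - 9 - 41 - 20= 16*t^3 - 86*t^2 - 172*t - 70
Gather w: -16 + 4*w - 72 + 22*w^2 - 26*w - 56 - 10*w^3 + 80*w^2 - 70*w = -10*w^3 + 102*w^2 - 92*w - 144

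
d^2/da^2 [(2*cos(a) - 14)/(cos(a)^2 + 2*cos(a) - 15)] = 2*(-9*(1 - cos(2*a))^2*cos(a)/4 + 15*(1 - cos(2*a))^2/2 - 43*cos(a) + 218*cos(2*a) - 27*cos(3*a)/2 + cos(5*a)/2 - 18)/((cos(a) - 3)^3*(cos(a) + 5)^3)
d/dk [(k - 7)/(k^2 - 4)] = (k^2 - 2*k*(k - 7) - 4)/(k^2 - 4)^2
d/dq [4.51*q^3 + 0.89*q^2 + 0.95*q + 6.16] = 13.53*q^2 + 1.78*q + 0.95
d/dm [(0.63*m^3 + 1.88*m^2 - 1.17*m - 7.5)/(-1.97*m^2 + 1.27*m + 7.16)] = (-1.2411*m^4 + 1.6002*m^3 + 13.6151*m^2 - 2.6284*m + 1.1478)/(3.8809*m^4 - 5.0038*m^3 - 26.5975*m^2 + 18.1864*m + 51.2656)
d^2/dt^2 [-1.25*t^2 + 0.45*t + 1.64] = -2.50000000000000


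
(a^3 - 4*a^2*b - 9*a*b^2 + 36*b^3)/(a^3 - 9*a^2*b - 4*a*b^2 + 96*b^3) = (a - 3*b)/(a - 8*b)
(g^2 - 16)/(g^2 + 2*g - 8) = (g - 4)/(g - 2)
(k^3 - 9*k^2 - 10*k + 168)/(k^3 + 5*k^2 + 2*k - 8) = (k^2 - 13*k + 42)/(k^2 + k - 2)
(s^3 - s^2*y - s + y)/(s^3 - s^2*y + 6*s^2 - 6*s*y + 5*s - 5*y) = (s - 1)/(s + 5)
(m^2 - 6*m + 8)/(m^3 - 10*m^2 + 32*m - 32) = 1/(m - 4)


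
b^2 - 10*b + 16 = (b - 8)*(b - 2)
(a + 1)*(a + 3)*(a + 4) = a^3 + 8*a^2 + 19*a + 12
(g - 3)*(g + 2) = g^2 - g - 6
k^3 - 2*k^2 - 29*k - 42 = (k - 7)*(k + 2)*(k + 3)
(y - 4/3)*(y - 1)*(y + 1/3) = y^3 - 2*y^2 + 5*y/9 + 4/9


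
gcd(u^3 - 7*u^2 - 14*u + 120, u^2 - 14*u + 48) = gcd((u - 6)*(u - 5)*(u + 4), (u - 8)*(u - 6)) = u - 6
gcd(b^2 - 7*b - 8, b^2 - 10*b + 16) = b - 8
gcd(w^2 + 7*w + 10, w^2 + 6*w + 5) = w + 5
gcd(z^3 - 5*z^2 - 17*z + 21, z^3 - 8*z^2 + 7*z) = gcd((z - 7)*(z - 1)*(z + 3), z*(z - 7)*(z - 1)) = z^2 - 8*z + 7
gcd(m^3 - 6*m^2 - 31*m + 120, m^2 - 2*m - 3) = m - 3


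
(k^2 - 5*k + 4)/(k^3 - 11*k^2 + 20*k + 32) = (k - 1)/(k^2 - 7*k - 8)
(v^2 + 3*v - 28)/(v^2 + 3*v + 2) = (v^2 + 3*v - 28)/(v^2 + 3*v + 2)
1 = 1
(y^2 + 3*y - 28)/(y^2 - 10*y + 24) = (y + 7)/(y - 6)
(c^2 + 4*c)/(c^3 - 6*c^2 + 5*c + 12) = c*(c + 4)/(c^3 - 6*c^2 + 5*c + 12)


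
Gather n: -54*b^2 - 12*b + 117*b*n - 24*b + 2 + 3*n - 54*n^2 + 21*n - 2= -54*b^2 - 36*b - 54*n^2 + n*(117*b + 24)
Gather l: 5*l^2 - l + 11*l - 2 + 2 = 5*l^2 + 10*l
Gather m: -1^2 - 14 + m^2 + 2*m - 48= m^2 + 2*m - 63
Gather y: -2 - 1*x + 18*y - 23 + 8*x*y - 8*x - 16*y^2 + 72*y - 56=-9*x - 16*y^2 + y*(8*x + 90) - 81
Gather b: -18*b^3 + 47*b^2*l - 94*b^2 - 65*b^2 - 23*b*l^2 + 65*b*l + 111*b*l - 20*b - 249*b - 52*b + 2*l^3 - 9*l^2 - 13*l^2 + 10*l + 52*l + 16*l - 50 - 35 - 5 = -18*b^3 + b^2*(47*l - 159) + b*(-23*l^2 + 176*l - 321) + 2*l^3 - 22*l^2 + 78*l - 90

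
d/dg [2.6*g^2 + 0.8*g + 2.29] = 5.2*g + 0.8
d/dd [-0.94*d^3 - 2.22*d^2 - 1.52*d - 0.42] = -2.82*d^2 - 4.44*d - 1.52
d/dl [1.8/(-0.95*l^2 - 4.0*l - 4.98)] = (3.42*l + 7.2)/(0.95*l^2 + 4.0*l + 4.98)^2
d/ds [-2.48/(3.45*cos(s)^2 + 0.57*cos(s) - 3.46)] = -(17.112*cos(s) + 1.4136)*sin(s)/(3.45*cos(s)^2 + 0.57*cos(s) - 3.46)^2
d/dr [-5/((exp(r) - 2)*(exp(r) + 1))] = (10*exp(r) - 5)/(4*(exp(r) - 2)^2*cosh(r/2)^2)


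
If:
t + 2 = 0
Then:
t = -2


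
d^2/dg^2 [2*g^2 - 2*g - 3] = 4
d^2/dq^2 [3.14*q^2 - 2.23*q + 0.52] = 6.28000000000000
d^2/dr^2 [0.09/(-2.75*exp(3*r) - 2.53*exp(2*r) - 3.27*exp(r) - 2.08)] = ((2.2275*exp(2*r) + 0.9108*exp(r) + 0.2943)*(2.75*exp(3*r) + 2.53*exp(2*r) + 3.27*exp(r) + 2.08) - 0.09*(8.25*exp(2*r) + 5.06*exp(r) + 3.27)*(16.5*exp(2*r) + 10.12*exp(r) + 6.54)*exp(r))*exp(r)/(2.75*exp(3*r) + 2.53*exp(2*r) + 3.27*exp(r) + 2.08)^3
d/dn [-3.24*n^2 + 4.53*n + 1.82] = 4.53 - 6.48*n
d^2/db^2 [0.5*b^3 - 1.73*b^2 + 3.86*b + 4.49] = 3.0*b - 3.46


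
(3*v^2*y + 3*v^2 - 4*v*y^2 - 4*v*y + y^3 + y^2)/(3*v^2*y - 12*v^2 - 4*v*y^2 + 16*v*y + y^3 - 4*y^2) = (y + 1)/(y - 4)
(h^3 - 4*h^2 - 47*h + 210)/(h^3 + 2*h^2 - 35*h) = (h - 6)/h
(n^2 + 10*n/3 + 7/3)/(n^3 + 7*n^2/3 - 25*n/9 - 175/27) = 9*(n + 1)/(9*n^2 - 25)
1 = 1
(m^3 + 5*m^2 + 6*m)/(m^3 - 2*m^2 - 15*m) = (m + 2)/(m - 5)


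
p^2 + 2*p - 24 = (p - 4)*(p + 6)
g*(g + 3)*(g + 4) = g^3 + 7*g^2 + 12*g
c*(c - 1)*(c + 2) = c^3 + c^2 - 2*c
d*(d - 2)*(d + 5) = d^3 + 3*d^2 - 10*d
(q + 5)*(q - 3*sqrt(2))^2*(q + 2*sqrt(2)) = q^4 - 4*sqrt(2)*q^3 + 5*q^3 - 20*sqrt(2)*q^2 - 6*q^2 - 30*q + 36*sqrt(2)*q + 180*sqrt(2)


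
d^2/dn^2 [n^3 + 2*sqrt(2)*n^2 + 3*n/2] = 6*n + 4*sqrt(2)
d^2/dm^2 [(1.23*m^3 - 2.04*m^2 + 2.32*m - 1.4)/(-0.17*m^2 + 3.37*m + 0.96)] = (5.55111512312578e-17*m^5 + 8.88178419700125e-16*m^4 - 26.13611*m^3 - 21.635448*m^2 - 13.885512*m + 51.027736)/(0.004913*m^6 - 0.292179*m^5 + 5.708787*m^4 - 34.972849*m^3 - 32.237856*m^2 - 9.317376*m - 0.884736)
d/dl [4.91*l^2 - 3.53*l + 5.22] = 9.82*l - 3.53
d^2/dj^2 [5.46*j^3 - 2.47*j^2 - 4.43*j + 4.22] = 32.76*j - 4.94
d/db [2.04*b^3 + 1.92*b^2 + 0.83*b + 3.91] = 6.12*b^2 + 3.84*b + 0.83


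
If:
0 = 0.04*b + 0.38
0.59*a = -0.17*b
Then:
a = 2.74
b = -9.50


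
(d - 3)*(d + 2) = d^2 - d - 6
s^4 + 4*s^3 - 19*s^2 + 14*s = s*(s - 2)*(s - 1)*(s + 7)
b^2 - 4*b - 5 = (b - 5)*(b + 1)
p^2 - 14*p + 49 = (p - 7)^2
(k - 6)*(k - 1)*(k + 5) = k^3 - 2*k^2 - 29*k + 30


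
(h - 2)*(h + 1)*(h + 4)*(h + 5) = h^4 + 8*h^3 + 9*h^2 - 38*h - 40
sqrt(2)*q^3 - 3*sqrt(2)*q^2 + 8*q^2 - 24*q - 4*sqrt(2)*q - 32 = (q - 4)*(q + 4*sqrt(2))*(sqrt(2)*q + sqrt(2))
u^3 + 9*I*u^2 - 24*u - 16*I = (u + I)*(u + 4*I)^2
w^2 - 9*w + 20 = (w - 5)*(w - 4)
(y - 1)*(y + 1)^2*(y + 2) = y^4 + 3*y^3 + y^2 - 3*y - 2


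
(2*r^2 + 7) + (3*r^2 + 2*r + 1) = 5*r^2 + 2*r + 8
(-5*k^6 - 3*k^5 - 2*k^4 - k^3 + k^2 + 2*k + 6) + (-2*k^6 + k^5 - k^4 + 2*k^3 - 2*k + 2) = -7*k^6 - 2*k^5 - 3*k^4 + k^3 + k^2 + 8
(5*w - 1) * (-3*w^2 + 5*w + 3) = -15*w^3 + 28*w^2 + 10*w - 3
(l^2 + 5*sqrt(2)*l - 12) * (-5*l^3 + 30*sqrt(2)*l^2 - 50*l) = -5*l^5 + 5*sqrt(2)*l^4 + 310*l^3 - 610*sqrt(2)*l^2 + 600*l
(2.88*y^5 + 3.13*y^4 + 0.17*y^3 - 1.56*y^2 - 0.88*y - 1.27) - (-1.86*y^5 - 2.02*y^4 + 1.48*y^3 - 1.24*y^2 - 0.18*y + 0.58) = 4.74*y^5 + 5.15*y^4 - 1.31*y^3 - 0.32*y^2 - 0.7*y - 1.85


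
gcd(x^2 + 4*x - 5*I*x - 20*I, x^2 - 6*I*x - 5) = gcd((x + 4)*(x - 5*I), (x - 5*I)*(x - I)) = x - 5*I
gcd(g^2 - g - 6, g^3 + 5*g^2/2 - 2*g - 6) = g + 2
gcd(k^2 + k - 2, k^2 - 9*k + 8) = k - 1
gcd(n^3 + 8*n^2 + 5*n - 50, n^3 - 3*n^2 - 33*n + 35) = n + 5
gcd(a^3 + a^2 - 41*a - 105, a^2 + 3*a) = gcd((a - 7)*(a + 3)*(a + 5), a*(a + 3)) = a + 3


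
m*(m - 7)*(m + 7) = m^3 - 49*m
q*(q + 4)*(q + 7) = q^3 + 11*q^2 + 28*q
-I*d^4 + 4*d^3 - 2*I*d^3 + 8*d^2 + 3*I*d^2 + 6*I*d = d*(d + 2)*(d + 3*I)*(-I*d + 1)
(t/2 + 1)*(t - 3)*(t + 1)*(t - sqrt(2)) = t^4/2 - sqrt(2)*t^3/2 - 7*t^2/2 - 3*t + 7*sqrt(2)*t/2 + 3*sqrt(2)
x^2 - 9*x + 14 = (x - 7)*(x - 2)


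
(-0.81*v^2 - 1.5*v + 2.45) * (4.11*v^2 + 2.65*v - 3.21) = -3.3291*v^4 - 8.3115*v^3 + 8.6946*v^2 + 11.3075*v - 7.8645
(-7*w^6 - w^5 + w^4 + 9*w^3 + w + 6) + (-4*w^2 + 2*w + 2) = -7*w^6 - w^5 + w^4 + 9*w^3 - 4*w^2 + 3*w + 8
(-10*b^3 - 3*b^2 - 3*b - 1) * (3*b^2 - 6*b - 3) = -30*b^5 + 51*b^4 + 39*b^3 + 24*b^2 + 15*b + 3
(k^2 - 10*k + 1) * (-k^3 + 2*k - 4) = -k^5 + 10*k^4 + k^3 - 24*k^2 + 42*k - 4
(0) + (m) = m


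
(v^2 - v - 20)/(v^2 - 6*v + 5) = (v + 4)/(v - 1)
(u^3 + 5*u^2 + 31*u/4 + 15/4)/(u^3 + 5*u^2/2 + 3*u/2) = (u + 5/2)/u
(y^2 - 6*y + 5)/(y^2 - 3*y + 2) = (y - 5)/(y - 2)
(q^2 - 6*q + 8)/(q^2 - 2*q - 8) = (q - 2)/(q + 2)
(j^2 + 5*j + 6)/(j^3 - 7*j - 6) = (j + 3)/(j^2 - 2*j - 3)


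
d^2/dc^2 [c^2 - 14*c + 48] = 2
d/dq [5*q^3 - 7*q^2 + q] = 15*q^2 - 14*q + 1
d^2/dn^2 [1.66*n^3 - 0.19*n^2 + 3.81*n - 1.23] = 9.96*n - 0.38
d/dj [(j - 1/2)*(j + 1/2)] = 2*j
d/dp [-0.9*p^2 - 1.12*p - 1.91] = -1.8*p - 1.12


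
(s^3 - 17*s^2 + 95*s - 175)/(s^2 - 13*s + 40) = (s^2 - 12*s + 35)/(s - 8)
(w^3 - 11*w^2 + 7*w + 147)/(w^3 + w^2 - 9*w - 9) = (w^2 - 14*w + 49)/(w^2 - 2*w - 3)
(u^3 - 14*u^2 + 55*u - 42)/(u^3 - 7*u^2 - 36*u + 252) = (u - 1)/(u + 6)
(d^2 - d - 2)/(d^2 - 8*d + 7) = (d^2 - d - 2)/(d^2 - 8*d + 7)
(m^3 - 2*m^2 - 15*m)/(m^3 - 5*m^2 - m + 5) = m*(m + 3)/(m^2 - 1)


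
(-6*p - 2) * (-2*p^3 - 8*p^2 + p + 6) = 12*p^4 + 52*p^3 + 10*p^2 - 38*p - 12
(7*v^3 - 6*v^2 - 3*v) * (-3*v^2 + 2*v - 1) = -21*v^5 + 32*v^4 - 10*v^3 + 3*v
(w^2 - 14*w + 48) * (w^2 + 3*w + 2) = w^4 - 11*w^3 + 8*w^2 + 116*w + 96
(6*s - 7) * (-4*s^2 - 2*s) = -24*s^3 + 16*s^2 + 14*s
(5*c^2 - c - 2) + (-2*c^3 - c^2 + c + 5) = -2*c^3 + 4*c^2 + 3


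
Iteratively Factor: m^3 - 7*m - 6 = (m + 2)*(m^2 - 2*m - 3) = (m + 1)*(m + 2)*(m - 3)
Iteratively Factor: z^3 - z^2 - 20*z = (z - 5)*(z^2 + 4*z) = (z - 5)*(z + 4)*(z)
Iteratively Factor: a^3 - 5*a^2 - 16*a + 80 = (a - 5)*(a^2 - 16) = (a - 5)*(a - 4)*(a + 4)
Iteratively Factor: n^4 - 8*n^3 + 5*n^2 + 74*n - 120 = (n + 3)*(n^3 - 11*n^2 + 38*n - 40) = (n - 2)*(n + 3)*(n^2 - 9*n + 20) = (n - 5)*(n - 2)*(n + 3)*(n - 4)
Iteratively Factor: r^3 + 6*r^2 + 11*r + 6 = (r + 2)*(r^2 + 4*r + 3) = (r + 1)*(r + 2)*(r + 3)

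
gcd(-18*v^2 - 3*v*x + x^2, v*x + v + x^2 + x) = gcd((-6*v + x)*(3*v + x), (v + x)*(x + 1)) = 1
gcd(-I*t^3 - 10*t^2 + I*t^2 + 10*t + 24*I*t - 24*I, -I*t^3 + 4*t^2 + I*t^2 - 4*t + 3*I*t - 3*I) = t - 1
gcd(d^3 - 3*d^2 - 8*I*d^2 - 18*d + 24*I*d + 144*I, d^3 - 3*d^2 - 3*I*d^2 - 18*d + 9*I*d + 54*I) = d^2 - 3*d - 18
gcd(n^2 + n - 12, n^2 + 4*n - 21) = n - 3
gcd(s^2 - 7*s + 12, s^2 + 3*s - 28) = s - 4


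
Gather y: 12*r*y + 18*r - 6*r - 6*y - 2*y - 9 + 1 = 12*r + y*(12*r - 8) - 8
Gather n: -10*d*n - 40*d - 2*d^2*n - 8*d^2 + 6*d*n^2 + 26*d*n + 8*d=-8*d^2 + 6*d*n^2 - 32*d + n*(-2*d^2 + 16*d)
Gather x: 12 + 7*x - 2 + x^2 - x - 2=x^2 + 6*x + 8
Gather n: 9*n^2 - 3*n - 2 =9*n^2 - 3*n - 2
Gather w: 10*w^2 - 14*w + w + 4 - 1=10*w^2 - 13*w + 3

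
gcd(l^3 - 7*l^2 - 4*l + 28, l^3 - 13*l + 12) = 1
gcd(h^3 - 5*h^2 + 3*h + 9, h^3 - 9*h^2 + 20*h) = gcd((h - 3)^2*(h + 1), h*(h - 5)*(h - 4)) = 1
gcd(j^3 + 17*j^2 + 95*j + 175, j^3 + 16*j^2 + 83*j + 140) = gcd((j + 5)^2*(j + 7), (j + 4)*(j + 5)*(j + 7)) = j^2 + 12*j + 35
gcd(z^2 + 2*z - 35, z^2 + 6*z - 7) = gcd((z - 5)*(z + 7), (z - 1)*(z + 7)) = z + 7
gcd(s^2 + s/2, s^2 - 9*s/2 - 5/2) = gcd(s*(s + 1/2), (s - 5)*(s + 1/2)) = s + 1/2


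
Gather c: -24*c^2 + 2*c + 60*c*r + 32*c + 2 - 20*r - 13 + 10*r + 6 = -24*c^2 + c*(60*r + 34) - 10*r - 5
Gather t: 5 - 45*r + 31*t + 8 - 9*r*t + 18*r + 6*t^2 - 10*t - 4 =-27*r + 6*t^2 + t*(21 - 9*r) + 9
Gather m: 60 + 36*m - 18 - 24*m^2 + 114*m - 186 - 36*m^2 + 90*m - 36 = -60*m^2 + 240*m - 180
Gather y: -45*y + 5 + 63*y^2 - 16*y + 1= 63*y^2 - 61*y + 6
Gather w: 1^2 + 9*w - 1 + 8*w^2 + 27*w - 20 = 8*w^2 + 36*w - 20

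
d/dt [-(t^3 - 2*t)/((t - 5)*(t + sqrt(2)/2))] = 2*(2*t*(t - 5)*(t^2 - 2) + t*(2*t + sqrt(2))*(t^2 - 2) + (2 - 3*t^2)*(t - 5)*(2*t + sqrt(2)))/((t - 5)^2*(2*t + sqrt(2))^2)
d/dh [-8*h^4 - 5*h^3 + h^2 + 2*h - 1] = -32*h^3 - 15*h^2 + 2*h + 2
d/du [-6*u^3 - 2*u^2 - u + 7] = -18*u^2 - 4*u - 1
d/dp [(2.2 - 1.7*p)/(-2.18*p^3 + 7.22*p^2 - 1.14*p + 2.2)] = (-7.412*p^3 + 26.662*p^2 - 31.768*p - 1.232)/(4.7524*p^6 - 31.4792*p^5 + 57.0988*p^4 - 26.0536*p^3 + 33.0676*p^2 - 5.016*p + 4.84)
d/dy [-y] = -1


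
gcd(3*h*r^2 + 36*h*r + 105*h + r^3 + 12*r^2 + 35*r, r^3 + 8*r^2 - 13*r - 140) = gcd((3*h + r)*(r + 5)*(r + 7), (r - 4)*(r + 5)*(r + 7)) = r^2 + 12*r + 35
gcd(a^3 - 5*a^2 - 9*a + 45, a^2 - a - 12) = a + 3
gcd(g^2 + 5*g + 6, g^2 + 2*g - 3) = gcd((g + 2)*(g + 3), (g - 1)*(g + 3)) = g + 3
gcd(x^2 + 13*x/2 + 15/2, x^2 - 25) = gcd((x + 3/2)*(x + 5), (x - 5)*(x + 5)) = x + 5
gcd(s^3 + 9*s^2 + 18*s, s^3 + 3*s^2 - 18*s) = s^2 + 6*s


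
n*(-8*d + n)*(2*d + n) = -16*d^2*n - 6*d*n^2 + n^3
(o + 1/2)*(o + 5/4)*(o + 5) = o^3 + 27*o^2/4 + 75*o/8 + 25/8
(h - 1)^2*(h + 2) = h^3 - 3*h + 2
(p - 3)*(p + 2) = p^2 - p - 6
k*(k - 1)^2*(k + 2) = k^4 - 3*k^2 + 2*k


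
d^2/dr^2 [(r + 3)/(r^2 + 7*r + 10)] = 2*((r + 3)*(2*r + 7)^2 - (3*r + 10)*(r^2 + 7*r + 10))/(r^2 + 7*r + 10)^3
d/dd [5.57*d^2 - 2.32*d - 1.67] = 11.14*d - 2.32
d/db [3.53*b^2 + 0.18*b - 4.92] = 7.06*b + 0.18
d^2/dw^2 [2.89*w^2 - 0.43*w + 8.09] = 5.78000000000000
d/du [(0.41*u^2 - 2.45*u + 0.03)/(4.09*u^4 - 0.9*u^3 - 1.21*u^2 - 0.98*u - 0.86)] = (-3.3538*u^5 + 30.4305*u^4 - 4.9008*u^3 - 3.2853*u^2 - 0.6326*u + 2.1364)/(16.7281*u^8 - 7.362*u^7 - 9.0878*u^6 - 5.8384*u^5 - 3.8067*u^4 + 3.9196*u^3 + 3.0416*u^2 + 1.6856*u + 0.7396)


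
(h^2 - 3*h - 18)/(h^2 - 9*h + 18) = (h + 3)/(h - 3)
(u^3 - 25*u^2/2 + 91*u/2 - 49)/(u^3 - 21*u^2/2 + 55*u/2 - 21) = (2*u - 7)/(2*u - 3)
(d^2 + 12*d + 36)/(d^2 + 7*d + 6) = (d + 6)/(d + 1)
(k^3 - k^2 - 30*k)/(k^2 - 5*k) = (k^2 - k - 30)/(k - 5)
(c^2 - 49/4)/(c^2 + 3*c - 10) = (c^2 - 49/4)/(c^2 + 3*c - 10)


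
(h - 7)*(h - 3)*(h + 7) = h^3 - 3*h^2 - 49*h + 147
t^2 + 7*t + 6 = (t + 1)*(t + 6)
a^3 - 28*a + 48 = (a - 4)*(a - 2)*(a + 6)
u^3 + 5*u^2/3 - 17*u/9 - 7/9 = (u - 1)*(u + 1/3)*(u + 7/3)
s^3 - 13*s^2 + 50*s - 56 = (s - 7)*(s - 4)*(s - 2)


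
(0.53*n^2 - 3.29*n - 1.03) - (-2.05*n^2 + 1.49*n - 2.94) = 2.58*n^2 - 4.78*n + 1.91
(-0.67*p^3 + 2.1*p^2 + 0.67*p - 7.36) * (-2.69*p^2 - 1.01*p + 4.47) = 1.8023*p^5 - 4.9723*p^4 - 6.9182*p^3 + 28.5087*p^2 + 10.4285*p - 32.8992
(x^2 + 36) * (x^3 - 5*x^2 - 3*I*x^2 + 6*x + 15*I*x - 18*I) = x^5 - 5*x^4 - 3*I*x^4 + 42*x^3 + 15*I*x^3 - 180*x^2 - 126*I*x^2 + 216*x + 540*I*x - 648*I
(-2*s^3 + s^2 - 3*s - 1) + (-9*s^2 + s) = -2*s^3 - 8*s^2 - 2*s - 1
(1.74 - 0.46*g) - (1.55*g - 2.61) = 4.35 - 2.01*g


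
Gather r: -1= -1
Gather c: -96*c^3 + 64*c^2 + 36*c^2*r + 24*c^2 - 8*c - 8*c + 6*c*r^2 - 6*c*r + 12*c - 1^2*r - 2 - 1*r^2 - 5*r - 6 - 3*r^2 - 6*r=-96*c^3 + c^2*(36*r + 88) + c*(6*r^2 - 6*r - 4) - 4*r^2 - 12*r - 8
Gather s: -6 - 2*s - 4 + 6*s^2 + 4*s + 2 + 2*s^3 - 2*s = 2*s^3 + 6*s^2 - 8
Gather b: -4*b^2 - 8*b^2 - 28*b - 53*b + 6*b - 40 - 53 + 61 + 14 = -12*b^2 - 75*b - 18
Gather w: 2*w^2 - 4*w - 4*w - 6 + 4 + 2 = 2*w^2 - 8*w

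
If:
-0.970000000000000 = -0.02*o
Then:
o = 48.50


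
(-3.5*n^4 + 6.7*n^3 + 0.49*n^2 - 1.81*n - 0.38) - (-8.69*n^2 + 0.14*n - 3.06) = -3.5*n^4 + 6.7*n^3 + 9.18*n^2 - 1.95*n + 2.68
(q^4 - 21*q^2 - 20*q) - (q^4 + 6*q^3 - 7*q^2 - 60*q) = -6*q^3 - 14*q^2 + 40*q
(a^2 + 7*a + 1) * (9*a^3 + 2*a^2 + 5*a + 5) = 9*a^5 + 65*a^4 + 28*a^3 + 42*a^2 + 40*a + 5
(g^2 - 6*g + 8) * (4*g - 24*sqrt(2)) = 4*g^3 - 24*sqrt(2)*g^2 - 24*g^2 + 32*g + 144*sqrt(2)*g - 192*sqrt(2)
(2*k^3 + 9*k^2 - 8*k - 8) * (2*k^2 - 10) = 4*k^5 + 18*k^4 - 36*k^3 - 106*k^2 + 80*k + 80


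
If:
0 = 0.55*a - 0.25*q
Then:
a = 0.454545454545455*q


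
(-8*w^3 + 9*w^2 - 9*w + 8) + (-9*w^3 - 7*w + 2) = -17*w^3 + 9*w^2 - 16*w + 10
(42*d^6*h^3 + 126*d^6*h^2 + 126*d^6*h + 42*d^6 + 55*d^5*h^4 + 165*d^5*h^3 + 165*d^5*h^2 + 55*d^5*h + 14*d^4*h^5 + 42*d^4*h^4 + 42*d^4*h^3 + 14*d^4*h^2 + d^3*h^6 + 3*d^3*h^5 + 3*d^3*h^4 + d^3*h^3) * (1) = 42*d^6*h^3 + 126*d^6*h^2 + 126*d^6*h + 42*d^6 + 55*d^5*h^4 + 165*d^5*h^3 + 165*d^5*h^2 + 55*d^5*h + 14*d^4*h^5 + 42*d^4*h^4 + 42*d^4*h^3 + 14*d^4*h^2 + d^3*h^6 + 3*d^3*h^5 + 3*d^3*h^4 + d^3*h^3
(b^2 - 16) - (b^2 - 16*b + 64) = 16*b - 80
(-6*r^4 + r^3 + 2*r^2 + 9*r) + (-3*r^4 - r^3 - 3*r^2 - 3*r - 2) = -9*r^4 - r^2 + 6*r - 2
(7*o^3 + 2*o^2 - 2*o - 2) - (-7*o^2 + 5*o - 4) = 7*o^3 + 9*o^2 - 7*o + 2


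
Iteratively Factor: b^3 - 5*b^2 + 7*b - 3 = (b - 3)*(b^2 - 2*b + 1) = (b - 3)*(b - 1)*(b - 1)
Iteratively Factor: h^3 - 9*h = (h)*(h^2 - 9) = h*(h + 3)*(h - 3)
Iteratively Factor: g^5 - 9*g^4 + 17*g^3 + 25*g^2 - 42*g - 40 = (g - 2)*(g^4 - 7*g^3 + 3*g^2 + 31*g + 20) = (g - 4)*(g - 2)*(g^3 - 3*g^2 - 9*g - 5) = (g - 5)*(g - 4)*(g - 2)*(g^2 + 2*g + 1) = (g - 5)*(g - 4)*(g - 2)*(g + 1)*(g + 1)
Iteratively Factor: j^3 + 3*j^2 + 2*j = (j)*(j^2 + 3*j + 2) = j*(j + 1)*(j + 2)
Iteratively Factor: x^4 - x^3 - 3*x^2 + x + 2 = (x + 1)*(x^3 - 2*x^2 - x + 2) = (x + 1)^2*(x^2 - 3*x + 2) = (x - 2)*(x + 1)^2*(x - 1)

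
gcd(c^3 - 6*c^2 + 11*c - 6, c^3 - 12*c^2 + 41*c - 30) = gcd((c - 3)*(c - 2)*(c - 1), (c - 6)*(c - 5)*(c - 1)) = c - 1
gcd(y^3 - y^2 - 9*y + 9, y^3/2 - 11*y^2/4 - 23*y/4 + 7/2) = 1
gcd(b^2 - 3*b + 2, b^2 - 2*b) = b - 2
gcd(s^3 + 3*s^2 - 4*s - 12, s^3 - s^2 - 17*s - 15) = s + 3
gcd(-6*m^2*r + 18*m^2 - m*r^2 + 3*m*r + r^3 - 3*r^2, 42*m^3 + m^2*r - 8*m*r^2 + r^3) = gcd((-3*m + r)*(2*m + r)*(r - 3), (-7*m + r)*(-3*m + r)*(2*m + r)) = -6*m^2 - m*r + r^2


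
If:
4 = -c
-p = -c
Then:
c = -4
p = -4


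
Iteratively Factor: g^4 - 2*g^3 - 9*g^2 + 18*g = (g)*(g^3 - 2*g^2 - 9*g + 18) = g*(g + 3)*(g^2 - 5*g + 6) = g*(g - 3)*(g + 3)*(g - 2)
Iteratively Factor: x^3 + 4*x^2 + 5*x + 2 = (x + 1)*(x^2 + 3*x + 2) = (x + 1)*(x + 2)*(x + 1)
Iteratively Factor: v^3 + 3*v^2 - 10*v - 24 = (v + 2)*(v^2 + v - 12) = (v + 2)*(v + 4)*(v - 3)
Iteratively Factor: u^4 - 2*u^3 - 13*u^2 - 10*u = (u - 5)*(u^3 + 3*u^2 + 2*u) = u*(u - 5)*(u^2 + 3*u + 2) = u*(u - 5)*(u + 2)*(u + 1)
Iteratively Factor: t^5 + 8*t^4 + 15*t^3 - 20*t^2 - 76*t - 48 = (t - 2)*(t^4 + 10*t^3 + 35*t^2 + 50*t + 24) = (t - 2)*(t + 3)*(t^3 + 7*t^2 + 14*t + 8) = (t - 2)*(t + 1)*(t + 3)*(t^2 + 6*t + 8) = (t - 2)*(t + 1)*(t + 2)*(t + 3)*(t + 4)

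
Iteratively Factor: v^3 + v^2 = (v)*(v^2 + v) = v^2*(v + 1)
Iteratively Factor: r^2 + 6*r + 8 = (r + 2)*(r + 4)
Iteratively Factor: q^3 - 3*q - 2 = (q - 2)*(q^2 + 2*q + 1) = (q - 2)*(q + 1)*(q + 1)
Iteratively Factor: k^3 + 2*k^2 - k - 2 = (k + 1)*(k^2 + k - 2) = (k - 1)*(k + 1)*(k + 2)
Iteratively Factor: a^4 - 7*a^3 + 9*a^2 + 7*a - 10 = (a - 1)*(a^3 - 6*a^2 + 3*a + 10) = (a - 2)*(a - 1)*(a^2 - 4*a - 5) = (a - 2)*(a - 1)*(a + 1)*(a - 5)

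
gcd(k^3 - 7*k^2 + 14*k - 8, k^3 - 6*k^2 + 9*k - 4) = k^2 - 5*k + 4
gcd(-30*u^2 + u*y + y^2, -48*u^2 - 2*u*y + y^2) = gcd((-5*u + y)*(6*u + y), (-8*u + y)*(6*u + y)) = 6*u + y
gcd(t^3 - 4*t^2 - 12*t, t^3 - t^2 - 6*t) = t^2 + 2*t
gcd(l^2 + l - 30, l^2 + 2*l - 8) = 1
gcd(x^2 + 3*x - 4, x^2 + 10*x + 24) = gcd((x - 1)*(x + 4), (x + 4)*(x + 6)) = x + 4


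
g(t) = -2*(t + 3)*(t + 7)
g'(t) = -4*t - 20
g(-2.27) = -6.91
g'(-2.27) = -10.92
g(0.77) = -58.59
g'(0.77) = -23.08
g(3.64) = -141.30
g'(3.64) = -34.56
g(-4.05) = 6.20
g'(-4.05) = -3.80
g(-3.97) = 5.88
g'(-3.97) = -4.12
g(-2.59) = -3.62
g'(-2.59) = -9.64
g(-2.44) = -5.11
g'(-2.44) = -10.24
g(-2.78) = -1.86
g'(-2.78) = -8.88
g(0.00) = -42.00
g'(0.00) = -20.00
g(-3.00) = 0.00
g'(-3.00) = -8.00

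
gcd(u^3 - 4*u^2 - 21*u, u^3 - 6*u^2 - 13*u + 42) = u^2 - 4*u - 21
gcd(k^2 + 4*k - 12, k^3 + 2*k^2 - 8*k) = k - 2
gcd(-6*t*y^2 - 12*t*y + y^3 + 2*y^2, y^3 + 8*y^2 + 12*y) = y^2 + 2*y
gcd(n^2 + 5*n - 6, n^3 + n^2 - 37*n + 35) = n - 1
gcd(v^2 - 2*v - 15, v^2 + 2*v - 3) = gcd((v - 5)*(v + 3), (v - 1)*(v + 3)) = v + 3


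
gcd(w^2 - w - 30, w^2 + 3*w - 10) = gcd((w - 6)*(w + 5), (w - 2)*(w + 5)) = w + 5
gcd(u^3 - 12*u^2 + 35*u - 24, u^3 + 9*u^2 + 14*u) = 1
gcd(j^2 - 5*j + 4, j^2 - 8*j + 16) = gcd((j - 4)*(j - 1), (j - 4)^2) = j - 4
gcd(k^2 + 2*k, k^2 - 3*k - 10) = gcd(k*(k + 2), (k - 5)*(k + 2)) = k + 2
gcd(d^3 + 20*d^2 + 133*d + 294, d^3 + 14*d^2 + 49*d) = d^2 + 14*d + 49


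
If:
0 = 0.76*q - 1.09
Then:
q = 1.43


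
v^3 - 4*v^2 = v^2*(v - 4)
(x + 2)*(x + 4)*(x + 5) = x^3 + 11*x^2 + 38*x + 40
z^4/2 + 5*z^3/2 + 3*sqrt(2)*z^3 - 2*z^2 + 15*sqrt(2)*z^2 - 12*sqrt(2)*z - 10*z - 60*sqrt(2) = (z/2 + 1)*(z - 2)*(z + 5)*(z + 6*sqrt(2))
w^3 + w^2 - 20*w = w*(w - 4)*(w + 5)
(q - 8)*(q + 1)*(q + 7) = q^3 - 57*q - 56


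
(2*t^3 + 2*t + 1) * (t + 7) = 2*t^4 + 14*t^3 + 2*t^2 + 15*t + 7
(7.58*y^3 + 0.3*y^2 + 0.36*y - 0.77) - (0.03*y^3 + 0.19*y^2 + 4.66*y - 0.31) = 7.55*y^3 + 0.11*y^2 - 4.3*y - 0.46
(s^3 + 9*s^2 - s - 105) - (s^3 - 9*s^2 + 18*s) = 18*s^2 - 19*s - 105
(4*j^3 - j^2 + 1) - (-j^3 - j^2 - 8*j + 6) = 5*j^3 + 8*j - 5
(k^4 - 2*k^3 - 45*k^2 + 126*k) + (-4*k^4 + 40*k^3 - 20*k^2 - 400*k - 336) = -3*k^4 + 38*k^3 - 65*k^2 - 274*k - 336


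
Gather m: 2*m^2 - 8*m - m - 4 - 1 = 2*m^2 - 9*m - 5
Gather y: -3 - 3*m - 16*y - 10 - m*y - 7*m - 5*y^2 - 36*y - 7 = -10*m - 5*y^2 + y*(-m - 52) - 20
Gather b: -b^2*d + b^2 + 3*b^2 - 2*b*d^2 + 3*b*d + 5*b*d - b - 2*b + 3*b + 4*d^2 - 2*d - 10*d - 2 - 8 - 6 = b^2*(4 - d) + b*(-2*d^2 + 8*d) + 4*d^2 - 12*d - 16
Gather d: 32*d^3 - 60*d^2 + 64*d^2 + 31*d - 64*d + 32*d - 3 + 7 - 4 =32*d^3 + 4*d^2 - d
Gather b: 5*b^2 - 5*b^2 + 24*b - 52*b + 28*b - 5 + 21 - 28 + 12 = 0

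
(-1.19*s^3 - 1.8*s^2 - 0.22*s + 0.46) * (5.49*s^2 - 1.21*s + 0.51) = -6.5331*s^5 - 8.4421*s^4 + 0.3633*s^3 + 1.8736*s^2 - 0.6688*s + 0.2346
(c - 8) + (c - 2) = 2*c - 10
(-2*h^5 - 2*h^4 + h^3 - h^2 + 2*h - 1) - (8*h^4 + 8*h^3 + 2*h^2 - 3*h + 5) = -2*h^5 - 10*h^4 - 7*h^3 - 3*h^2 + 5*h - 6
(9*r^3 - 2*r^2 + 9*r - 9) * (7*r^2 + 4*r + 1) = 63*r^5 + 22*r^4 + 64*r^3 - 29*r^2 - 27*r - 9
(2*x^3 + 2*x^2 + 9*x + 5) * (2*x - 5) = 4*x^4 - 6*x^3 + 8*x^2 - 35*x - 25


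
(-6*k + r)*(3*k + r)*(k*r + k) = -18*k^3*r - 18*k^3 - 3*k^2*r^2 - 3*k^2*r + k*r^3 + k*r^2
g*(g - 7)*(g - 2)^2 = g^4 - 11*g^3 + 32*g^2 - 28*g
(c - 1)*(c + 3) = c^2 + 2*c - 3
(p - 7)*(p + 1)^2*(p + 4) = p^4 - p^3 - 33*p^2 - 59*p - 28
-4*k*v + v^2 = v*(-4*k + v)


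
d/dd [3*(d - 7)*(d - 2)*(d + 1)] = 9*d^2 - 48*d + 15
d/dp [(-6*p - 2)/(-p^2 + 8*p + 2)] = 2*(-3*p^2 - 2*p + 2)/(p^4 - 16*p^3 + 60*p^2 + 32*p + 4)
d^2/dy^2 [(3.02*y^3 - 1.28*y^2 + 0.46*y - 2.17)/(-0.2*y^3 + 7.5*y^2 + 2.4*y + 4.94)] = (-4.44089209850063e-16*y^7 - 8.95760000000001*y^6 - 8.80799999999954*y^5 - 26.93712*y^4 + 56.3449600000002*y^3 + 221.29692*y^2 - 92.7114720000001*y - 62.417864)/(0.008*y^9 - 0.9*y^8 + 33.462*y^7 - 400.8678*y^6 - 357.084*y^5 - 948.9978*y^4 - 532.70184*y^3 - 634.4442*y^2 - 175.70592*y - 120.553784)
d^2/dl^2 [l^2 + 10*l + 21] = 2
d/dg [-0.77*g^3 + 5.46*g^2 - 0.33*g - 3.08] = -2.31*g^2 + 10.92*g - 0.33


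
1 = 1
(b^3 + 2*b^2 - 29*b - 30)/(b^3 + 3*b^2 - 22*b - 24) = (b - 5)/(b - 4)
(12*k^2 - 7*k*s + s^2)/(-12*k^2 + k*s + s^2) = (-4*k + s)/(4*k + s)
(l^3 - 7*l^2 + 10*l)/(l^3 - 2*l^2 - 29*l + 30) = l*(l^2 - 7*l + 10)/(l^3 - 2*l^2 - 29*l + 30)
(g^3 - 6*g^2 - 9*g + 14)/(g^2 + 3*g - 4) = (g^2 - 5*g - 14)/(g + 4)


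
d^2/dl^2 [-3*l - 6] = 0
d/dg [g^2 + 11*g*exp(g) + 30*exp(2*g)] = 11*g*exp(g) + 2*g + 60*exp(2*g) + 11*exp(g)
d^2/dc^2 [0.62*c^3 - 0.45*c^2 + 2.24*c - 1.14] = 3.72*c - 0.9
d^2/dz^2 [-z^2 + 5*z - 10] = -2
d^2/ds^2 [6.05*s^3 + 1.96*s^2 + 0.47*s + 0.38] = 36.3*s + 3.92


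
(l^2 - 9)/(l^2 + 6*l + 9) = (l - 3)/(l + 3)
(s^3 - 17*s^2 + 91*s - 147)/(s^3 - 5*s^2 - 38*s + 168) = (s^2 - 10*s + 21)/(s^2 + 2*s - 24)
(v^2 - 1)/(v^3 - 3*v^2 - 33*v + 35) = (v + 1)/(v^2 - 2*v - 35)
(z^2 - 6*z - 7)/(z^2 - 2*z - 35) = (z + 1)/(z + 5)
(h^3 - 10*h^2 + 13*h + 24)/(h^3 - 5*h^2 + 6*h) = (h^2 - 7*h - 8)/(h*(h - 2))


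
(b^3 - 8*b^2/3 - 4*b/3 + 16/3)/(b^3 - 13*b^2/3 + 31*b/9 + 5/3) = 3*(3*b^3 - 8*b^2 - 4*b + 16)/(9*b^3 - 39*b^2 + 31*b + 15)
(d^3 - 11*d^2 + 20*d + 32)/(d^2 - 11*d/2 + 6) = 2*(d^2 - 7*d - 8)/(2*d - 3)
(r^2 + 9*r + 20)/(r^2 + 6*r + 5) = (r + 4)/(r + 1)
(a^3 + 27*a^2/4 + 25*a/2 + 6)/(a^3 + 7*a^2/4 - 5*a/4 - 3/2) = (a + 4)/(a - 1)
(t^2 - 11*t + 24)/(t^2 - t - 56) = (t - 3)/(t + 7)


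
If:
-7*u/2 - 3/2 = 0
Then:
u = -3/7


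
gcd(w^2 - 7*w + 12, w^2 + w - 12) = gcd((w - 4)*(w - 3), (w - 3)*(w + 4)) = w - 3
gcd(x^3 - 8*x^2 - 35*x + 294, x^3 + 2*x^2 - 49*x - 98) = x - 7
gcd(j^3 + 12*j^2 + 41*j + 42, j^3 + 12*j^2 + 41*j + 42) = j^3 + 12*j^2 + 41*j + 42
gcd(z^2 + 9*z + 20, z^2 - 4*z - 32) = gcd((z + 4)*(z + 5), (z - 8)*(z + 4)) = z + 4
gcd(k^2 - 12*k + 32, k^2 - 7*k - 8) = k - 8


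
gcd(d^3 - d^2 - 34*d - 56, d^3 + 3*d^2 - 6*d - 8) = d + 4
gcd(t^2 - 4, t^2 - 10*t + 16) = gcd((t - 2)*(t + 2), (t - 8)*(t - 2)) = t - 2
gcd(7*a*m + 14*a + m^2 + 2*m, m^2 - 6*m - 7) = 1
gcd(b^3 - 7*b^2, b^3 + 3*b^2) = b^2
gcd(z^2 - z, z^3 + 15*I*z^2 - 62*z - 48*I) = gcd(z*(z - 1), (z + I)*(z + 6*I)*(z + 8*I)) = 1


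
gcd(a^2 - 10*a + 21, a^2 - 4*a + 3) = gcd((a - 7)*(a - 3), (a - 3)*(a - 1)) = a - 3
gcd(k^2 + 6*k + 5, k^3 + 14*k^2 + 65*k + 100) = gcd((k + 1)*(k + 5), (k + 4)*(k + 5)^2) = k + 5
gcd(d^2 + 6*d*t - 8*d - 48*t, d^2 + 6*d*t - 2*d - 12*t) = d + 6*t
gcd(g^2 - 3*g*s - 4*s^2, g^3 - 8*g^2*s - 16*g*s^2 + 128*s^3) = -g + 4*s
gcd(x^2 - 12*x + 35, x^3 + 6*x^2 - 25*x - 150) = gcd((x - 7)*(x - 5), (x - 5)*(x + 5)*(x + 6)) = x - 5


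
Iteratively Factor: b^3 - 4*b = (b + 2)*(b^2 - 2*b) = b*(b + 2)*(b - 2)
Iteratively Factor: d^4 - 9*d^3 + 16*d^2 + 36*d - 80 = (d + 2)*(d^3 - 11*d^2 + 38*d - 40) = (d - 4)*(d + 2)*(d^2 - 7*d + 10) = (d - 4)*(d - 2)*(d + 2)*(d - 5)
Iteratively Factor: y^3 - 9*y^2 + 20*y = (y)*(y^2 - 9*y + 20) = y*(y - 4)*(y - 5)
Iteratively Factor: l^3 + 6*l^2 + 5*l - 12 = (l + 3)*(l^2 + 3*l - 4) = (l - 1)*(l + 3)*(l + 4)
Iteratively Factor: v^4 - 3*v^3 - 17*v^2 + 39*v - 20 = (v + 4)*(v^3 - 7*v^2 + 11*v - 5) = (v - 1)*(v + 4)*(v^2 - 6*v + 5) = (v - 1)^2*(v + 4)*(v - 5)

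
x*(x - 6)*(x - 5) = x^3 - 11*x^2 + 30*x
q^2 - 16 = (q - 4)*(q + 4)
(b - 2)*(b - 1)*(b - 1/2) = b^3 - 7*b^2/2 + 7*b/2 - 1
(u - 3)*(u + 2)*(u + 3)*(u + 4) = u^4 + 6*u^3 - u^2 - 54*u - 72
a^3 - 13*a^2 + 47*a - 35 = (a - 7)*(a - 5)*(a - 1)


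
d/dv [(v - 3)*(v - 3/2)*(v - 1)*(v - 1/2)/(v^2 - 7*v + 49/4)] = 2*(8*v^4 - 80*v^3 + 252*v^2 - 293*v + 108)/(8*v^3 - 84*v^2 + 294*v - 343)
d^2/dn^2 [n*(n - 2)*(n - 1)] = 6*n - 6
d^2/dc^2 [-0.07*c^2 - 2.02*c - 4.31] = -0.140000000000000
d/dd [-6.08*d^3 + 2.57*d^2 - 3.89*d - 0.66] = -18.24*d^2 + 5.14*d - 3.89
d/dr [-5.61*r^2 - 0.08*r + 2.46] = -11.22*r - 0.08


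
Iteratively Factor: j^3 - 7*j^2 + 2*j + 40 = (j + 2)*(j^2 - 9*j + 20) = (j - 4)*(j + 2)*(j - 5)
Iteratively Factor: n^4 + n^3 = (n + 1)*(n^3) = n*(n + 1)*(n^2) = n^2*(n + 1)*(n)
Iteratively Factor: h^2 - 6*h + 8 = (h - 2)*(h - 4)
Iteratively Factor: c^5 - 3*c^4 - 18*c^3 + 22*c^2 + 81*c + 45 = (c + 1)*(c^4 - 4*c^3 - 14*c^2 + 36*c + 45) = (c - 5)*(c + 1)*(c^3 + c^2 - 9*c - 9) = (c - 5)*(c + 1)*(c + 3)*(c^2 - 2*c - 3) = (c - 5)*(c + 1)^2*(c + 3)*(c - 3)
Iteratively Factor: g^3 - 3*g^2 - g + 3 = (g - 3)*(g^2 - 1) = (g - 3)*(g - 1)*(g + 1)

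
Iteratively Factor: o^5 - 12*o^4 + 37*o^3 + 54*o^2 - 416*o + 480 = (o - 4)*(o^4 - 8*o^3 + 5*o^2 + 74*o - 120) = (o - 4)^2*(o^3 - 4*o^2 - 11*o + 30) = (o - 4)^2*(o + 3)*(o^2 - 7*o + 10) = (o - 4)^2*(o - 2)*(o + 3)*(o - 5)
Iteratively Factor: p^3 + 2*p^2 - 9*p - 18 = (p - 3)*(p^2 + 5*p + 6) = (p - 3)*(p + 3)*(p + 2)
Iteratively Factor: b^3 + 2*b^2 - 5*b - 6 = (b + 3)*(b^2 - b - 2) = (b + 1)*(b + 3)*(b - 2)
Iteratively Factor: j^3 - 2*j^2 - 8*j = (j - 4)*(j^2 + 2*j) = (j - 4)*(j + 2)*(j)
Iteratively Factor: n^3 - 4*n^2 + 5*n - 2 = (n - 2)*(n^2 - 2*n + 1) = (n - 2)*(n - 1)*(n - 1)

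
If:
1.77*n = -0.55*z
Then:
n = -0.310734463276836*z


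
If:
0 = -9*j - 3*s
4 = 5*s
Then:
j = -4/15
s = 4/5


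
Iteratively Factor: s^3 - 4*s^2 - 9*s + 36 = (s + 3)*(s^2 - 7*s + 12) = (s - 3)*(s + 3)*(s - 4)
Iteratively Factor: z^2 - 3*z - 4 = (z + 1)*(z - 4)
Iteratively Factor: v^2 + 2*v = (v)*(v + 2)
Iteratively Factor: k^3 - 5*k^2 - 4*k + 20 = (k - 5)*(k^2 - 4) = (k - 5)*(k + 2)*(k - 2)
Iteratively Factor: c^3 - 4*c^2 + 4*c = (c - 2)*(c^2 - 2*c) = c*(c - 2)*(c - 2)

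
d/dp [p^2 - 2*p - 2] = 2*p - 2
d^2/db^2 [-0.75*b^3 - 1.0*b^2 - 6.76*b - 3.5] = -4.5*b - 2.0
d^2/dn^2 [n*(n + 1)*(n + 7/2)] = 6*n + 9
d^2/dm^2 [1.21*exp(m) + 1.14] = 1.21*exp(m)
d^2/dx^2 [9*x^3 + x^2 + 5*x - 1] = 54*x + 2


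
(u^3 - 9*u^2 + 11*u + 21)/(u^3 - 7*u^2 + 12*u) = (u^2 - 6*u - 7)/(u*(u - 4))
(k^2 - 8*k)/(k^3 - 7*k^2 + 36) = k*(k - 8)/(k^3 - 7*k^2 + 36)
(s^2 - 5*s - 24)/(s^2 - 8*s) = (s + 3)/s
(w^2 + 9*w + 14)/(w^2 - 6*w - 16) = (w + 7)/(w - 8)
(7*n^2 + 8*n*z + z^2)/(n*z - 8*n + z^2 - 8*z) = (7*n + z)/(z - 8)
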